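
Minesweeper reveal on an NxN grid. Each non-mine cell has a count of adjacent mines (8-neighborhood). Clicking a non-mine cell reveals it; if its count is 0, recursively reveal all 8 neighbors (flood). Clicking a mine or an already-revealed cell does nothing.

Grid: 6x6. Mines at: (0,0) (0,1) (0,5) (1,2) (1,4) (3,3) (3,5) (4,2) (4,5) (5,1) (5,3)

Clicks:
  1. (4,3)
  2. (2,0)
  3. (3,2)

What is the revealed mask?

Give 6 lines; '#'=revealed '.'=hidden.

Answer: ......
##....
##....
###...
##.#..
......

Derivation:
Click 1 (4,3) count=3: revealed 1 new [(4,3)] -> total=1
Click 2 (2,0) count=0: revealed 8 new [(1,0) (1,1) (2,0) (2,1) (3,0) (3,1) (4,0) (4,1)] -> total=9
Click 3 (3,2) count=2: revealed 1 new [(3,2)] -> total=10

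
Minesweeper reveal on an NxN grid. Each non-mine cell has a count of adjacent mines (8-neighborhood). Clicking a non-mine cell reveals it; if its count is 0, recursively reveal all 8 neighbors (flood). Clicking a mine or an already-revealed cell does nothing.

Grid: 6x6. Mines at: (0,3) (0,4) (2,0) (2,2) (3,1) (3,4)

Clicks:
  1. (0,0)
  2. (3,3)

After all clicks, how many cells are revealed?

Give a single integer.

Answer: 7

Derivation:
Click 1 (0,0) count=0: revealed 6 new [(0,0) (0,1) (0,2) (1,0) (1,1) (1,2)] -> total=6
Click 2 (3,3) count=2: revealed 1 new [(3,3)] -> total=7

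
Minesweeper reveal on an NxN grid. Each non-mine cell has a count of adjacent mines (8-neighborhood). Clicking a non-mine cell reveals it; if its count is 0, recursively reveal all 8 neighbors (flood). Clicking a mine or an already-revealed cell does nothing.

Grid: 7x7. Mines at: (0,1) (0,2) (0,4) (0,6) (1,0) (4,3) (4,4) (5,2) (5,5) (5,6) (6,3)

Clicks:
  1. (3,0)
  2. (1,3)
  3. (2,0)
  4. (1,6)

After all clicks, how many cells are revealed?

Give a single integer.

Click 1 (3,0) count=0: revealed 29 new [(1,1) (1,2) (1,3) (1,4) (1,5) (1,6) (2,0) (2,1) (2,2) (2,3) (2,4) (2,5) (2,6) (3,0) (3,1) (3,2) (3,3) (3,4) (3,5) (3,6) (4,0) (4,1) (4,2) (4,5) (4,6) (5,0) (5,1) (6,0) (6,1)] -> total=29
Click 2 (1,3) count=2: revealed 0 new [(none)] -> total=29
Click 3 (2,0) count=1: revealed 0 new [(none)] -> total=29
Click 4 (1,6) count=1: revealed 0 new [(none)] -> total=29

Answer: 29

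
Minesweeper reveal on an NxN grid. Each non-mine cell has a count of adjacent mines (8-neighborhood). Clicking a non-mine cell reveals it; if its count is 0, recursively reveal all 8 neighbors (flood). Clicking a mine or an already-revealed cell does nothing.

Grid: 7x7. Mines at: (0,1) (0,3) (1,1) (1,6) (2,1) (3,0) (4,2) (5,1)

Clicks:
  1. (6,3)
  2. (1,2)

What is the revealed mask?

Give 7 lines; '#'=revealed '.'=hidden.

Click 1 (6,3) count=0: revealed 28 new [(1,2) (1,3) (1,4) (1,5) (2,2) (2,3) (2,4) (2,5) (2,6) (3,2) (3,3) (3,4) (3,5) (3,6) (4,3) (4,4) (4,5) (4,6) (5,2) (5,3) (5,4) (5,5) (5,6) (6,2) (6,3) (6,4) (6,5) (6,6)] -> total=28
Click 2 (1,2) count=4: revealed 0 new [(none)] -> total=28

Answer: .......
..####.
..#####
..#####
...####
..#####
..#####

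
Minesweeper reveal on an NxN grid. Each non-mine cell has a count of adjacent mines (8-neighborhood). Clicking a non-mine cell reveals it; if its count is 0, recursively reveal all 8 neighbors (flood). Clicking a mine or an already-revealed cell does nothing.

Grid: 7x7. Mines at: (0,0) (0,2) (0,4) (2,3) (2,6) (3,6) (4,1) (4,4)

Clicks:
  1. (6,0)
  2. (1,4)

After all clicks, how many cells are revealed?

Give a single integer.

Answer: 17

Derivation:
Click 1 (6,0) count=0: revealed 16 new [(4,5) (4,6) (5,0) (5,1) (5,2) (5,3) (5,4) (5,5) (5,6) (6,0) (6,1) (6,2) (6,3) (6,4) (6,5) (6,6)] -> total=16
Click 2 (1,4) count=2: revealed 1 new [(1,4)] -> total=17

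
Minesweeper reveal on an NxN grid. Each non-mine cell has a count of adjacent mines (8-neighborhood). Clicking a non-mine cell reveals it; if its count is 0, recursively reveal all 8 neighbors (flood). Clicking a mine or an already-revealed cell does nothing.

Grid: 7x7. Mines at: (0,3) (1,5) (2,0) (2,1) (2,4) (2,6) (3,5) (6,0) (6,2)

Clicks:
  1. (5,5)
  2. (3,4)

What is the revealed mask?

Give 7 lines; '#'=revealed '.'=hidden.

Answer: .......
.......
.......
#####..
#######
#######
...####

Derivation:
Click 1 (5,5) count=0: revealed 23 new [(3,0) (3,1) (3,2) (3,3) (3,4) (4,0) (4,1) (4,2) (4,3) (4,4) (4,5) (4,6) (5,0) (5,1) (5,2) (5,3) (5,4) (5,5) (5,6) (6,3) (6,4) (6,5) (6,6)] -> total=23
Click 2 (3,4) count=2: revealed 0 new [(none)] -> total=23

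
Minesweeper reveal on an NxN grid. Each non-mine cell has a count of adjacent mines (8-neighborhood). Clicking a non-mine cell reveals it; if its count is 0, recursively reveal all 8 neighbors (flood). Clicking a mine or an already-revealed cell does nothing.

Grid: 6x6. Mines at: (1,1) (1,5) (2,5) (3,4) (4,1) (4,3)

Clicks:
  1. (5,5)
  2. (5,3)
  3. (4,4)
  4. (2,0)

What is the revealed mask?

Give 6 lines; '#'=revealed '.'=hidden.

Click 1 (5,5) count=0: revealed 4 new [(4,4) (4,5) (5,4) (5,5)] -> total=4
Click 2 (5,3) count=1: revealed 1 new [(5,3)] -> total=5
Click 3 (4,4) count=2: revealed 0 new [(none)] -> total=5
Click 4 (2,0) count=1: revealed 1 new [(2,0)] -> total=6

Answer: ......
......
#.....
......
....##
...###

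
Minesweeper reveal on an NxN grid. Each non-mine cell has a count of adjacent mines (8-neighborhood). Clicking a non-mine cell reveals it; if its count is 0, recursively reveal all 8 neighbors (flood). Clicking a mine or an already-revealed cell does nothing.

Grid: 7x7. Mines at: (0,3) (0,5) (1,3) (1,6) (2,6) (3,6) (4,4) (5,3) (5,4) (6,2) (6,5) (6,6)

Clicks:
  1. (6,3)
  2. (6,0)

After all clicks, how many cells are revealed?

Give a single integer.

Answer: 24

Derivation:
Click 1 (6,3) count=3: revealed 1 new [(6,3)] -> total=1
Click 2 (6,0) count=0: revealed 23 new [(0,0) (0,1) (0,2) (1,0) (1,1) (1,2) (2,0) (2,1) (2,2) (2,3) (3,0) (3,1) (3,2) (3,3) (4,0) (4,1) (4,2) (4,3) (5,0) (5,1) (5,2) (6,0) (6,1)] -> total=24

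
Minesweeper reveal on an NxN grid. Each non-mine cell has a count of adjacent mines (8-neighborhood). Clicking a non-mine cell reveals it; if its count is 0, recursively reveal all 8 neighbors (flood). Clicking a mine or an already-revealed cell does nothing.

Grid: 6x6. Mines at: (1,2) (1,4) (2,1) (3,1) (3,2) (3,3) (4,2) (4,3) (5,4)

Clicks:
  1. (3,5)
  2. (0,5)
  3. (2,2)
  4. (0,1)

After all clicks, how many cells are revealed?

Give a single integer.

Answer: 9

Derivation:
Click 1 (3,5) count=0: revealed 6 new [(2,4) (2,5) (3,4) (3,5) (4,4) (4,5)] -> total=6
Click 2 (0,5) count=1: revealed 1 new [(0,5)] -> total=7
Click 3 (2,2) count=5: revealed 1 new [(2,2)] -> total=8
Click 4 (0,1) count=1: revealed 1 new [(0,1)] -> total=9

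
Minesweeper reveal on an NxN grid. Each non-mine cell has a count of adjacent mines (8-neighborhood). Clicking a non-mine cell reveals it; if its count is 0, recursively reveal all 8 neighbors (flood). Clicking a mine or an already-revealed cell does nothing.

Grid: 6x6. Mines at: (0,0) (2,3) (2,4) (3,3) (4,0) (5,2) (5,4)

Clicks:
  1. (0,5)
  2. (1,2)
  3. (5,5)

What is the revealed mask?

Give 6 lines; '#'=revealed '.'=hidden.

Answer: .#####
.#####
......
......
......
.....#

Derivation:
Click 1 (0,5) count=0: revealed 10 new [(0,1) (0,2) (0,3) (0,4) (0,5) (1,1) (1,2) (1,3) (1,4) (1,5)] -> total=10
Click 2 (1,2) count=1: revealed 0 new [(none)] -> total=10
Click 3 (5,5) count=1: revealed 1 new [(5,5)] -> total=11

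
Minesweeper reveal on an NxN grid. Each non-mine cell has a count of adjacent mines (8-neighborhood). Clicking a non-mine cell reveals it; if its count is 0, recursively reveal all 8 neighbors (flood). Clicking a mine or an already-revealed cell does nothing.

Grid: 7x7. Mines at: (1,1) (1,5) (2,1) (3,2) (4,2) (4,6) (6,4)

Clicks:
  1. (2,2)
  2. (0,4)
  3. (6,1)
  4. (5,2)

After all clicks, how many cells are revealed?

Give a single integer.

Answer: 14

Derivation:
Click 1 (2,2) count=3: revealed 1 new [(2,2)] -> total=1
Click 2 (0,4) count=1: revealed 1 new [(0,4)] -> total=2
Click 3 (6,1) count=0: revealed 12 new [(3,0) (3,1) (4,0) (4,1) (5,0) (5,1) (5,2) (5,3) (6,0) (6,1) (6,2) (6,3)] -> total=14
Click 4 (5,2) count=1: revealed 0 new [(none)] -> total=14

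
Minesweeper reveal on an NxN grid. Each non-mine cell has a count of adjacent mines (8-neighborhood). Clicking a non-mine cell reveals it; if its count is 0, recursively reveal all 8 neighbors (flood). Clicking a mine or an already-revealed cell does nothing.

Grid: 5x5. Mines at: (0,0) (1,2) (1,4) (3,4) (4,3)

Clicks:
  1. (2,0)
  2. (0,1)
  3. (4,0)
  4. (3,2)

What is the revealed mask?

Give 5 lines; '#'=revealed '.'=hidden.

Click 1 (2,0) count=0: revealed 11 new [(1,0) (1,1) (2,0) (2,1) (2,2) (3,0) (3,1) (3,2) (4,0) (4,1) (4,2)] -> total=11
Click 2 (0,1) count=2: revealed 1 new [(0,1)] -> total=12
Click 3 (4,0) count=0: revealed 0 new [(none)] -> total=12
Click 4 (3,2) count=1: revealed 0 new [(none)] -> total=12

Answer: .#...
##...
###..
###..
###..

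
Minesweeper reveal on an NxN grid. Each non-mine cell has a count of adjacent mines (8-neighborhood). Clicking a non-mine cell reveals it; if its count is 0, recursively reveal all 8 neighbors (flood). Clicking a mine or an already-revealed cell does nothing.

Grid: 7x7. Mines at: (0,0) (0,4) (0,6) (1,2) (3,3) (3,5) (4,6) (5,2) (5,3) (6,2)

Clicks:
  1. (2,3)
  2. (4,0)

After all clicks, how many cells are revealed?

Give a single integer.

Answer: 16

Derivation:
Click 1 (2,3) count=2: revealed 1 new [(2,3)] -> total=1
Click 2 (4,0) count=0: revealed 15 new [(1,0) (1,1) (2,0) (2,1) (2,2) (3,0) (3,1) (3,2) (4,0) (4,1) (4,2) (5,0) (5,1) (6,0) (6,1)] -> total=16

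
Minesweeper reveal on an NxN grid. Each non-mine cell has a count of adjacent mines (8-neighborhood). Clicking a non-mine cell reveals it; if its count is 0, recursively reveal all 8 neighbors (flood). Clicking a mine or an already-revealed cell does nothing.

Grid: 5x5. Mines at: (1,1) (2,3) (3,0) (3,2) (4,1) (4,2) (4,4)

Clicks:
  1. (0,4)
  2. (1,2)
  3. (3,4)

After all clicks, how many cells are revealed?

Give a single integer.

Click 1 (0,4) count=0: revealed 6 new [(0,2) (0,3) (0,4) (1,2) (1,3) (1,4)] -> total=6
Click 2 (1,2) count=2: revealed 0 new [(none)] -> total=6
Click 3 (3,4) count=2: revealed 1 new [(3,4)] -> total=7

Answer: 7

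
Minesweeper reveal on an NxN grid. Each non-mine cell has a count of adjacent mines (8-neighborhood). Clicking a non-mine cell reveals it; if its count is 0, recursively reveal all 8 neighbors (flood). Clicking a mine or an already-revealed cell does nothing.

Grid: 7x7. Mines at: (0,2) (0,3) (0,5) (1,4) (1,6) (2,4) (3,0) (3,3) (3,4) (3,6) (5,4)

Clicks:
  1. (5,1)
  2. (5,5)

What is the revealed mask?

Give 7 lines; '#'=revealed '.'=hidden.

Answer: .......
.......
.......
.......
####...
####.#.
####...

Derivation:
Click 1 (5,1) count=0: revealed 12 new [(4,0) (4,1) (4,2) (4,3) (5,0) (5,1) (5,2) (5,3) (6,0) (6,1) (6,2) (6,3)] -> total=12
Click 2 (5,5) count=1: revealed 1 new [(5,5)] -> total=13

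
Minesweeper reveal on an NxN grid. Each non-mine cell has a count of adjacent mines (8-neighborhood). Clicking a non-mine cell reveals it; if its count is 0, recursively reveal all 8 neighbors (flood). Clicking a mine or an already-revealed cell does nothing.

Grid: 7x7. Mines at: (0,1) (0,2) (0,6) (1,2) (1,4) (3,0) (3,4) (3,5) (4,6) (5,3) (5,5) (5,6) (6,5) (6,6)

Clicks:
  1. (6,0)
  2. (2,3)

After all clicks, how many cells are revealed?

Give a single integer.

Click 1 (6,0) count=0: revealed 9 new [(4,0) (4,1) (4,2) (5,0) (5,1) (5,2) (6,0) (6,1) (6,2)] -> total=9
Click 2 (2,3) count=3: revealed 1 new [(2,3)] -> total=10

Answer: 10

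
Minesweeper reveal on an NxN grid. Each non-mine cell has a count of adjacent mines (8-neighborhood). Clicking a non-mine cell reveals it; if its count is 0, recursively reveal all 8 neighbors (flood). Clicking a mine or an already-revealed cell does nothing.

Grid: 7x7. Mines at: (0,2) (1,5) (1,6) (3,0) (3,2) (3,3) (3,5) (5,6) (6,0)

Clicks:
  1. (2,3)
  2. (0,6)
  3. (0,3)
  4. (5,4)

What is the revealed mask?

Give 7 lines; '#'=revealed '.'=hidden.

Click 1 (2,3) count=2: revealed 1 new [(2,3)] -> total=1
Click 2 (0,6) count=2: revealed 1 new [(0,6)] -> total=2
Click 3 (0,3) count=1: revealed 1 new [(0,3)] -> total=3
Click 4 (5,4) count=0: revealed 15 new [(4,1) (4,2) (4,3) (4,4) (4,5) (5,1) (5,2) (5,3) (5,4) (5,5) (6,1) (6,2) (6,3) (6,4) (6,5)] -> total=18

Answer: ...#..#
.......
...#...
.......
.#####.
.#####.
.#####.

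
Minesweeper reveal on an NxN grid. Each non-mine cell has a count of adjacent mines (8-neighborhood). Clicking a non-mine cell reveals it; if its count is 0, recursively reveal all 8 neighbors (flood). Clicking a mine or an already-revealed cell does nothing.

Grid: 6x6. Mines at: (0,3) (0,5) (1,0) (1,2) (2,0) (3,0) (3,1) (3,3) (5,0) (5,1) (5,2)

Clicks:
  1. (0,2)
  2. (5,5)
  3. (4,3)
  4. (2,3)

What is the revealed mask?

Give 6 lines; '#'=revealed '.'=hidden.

Click 1 (0,2) count=2: revealed 1 new [(0,2)] -> total=1
Click 2 (5,5) count=0: revealed 12 new [(1,4) (1,5) (2,4) (2,5) (3,4) (3,5) (4,3) (4,4) (4,5) (5,3) (5,4) (5,5)] -> total=13
Click 3 (4,3) count=2: revealed 0 new [(none)] -> total=13
Click 4 (2,3) count=2: revealed 1 new [(2,3)] -> total=14

Answer: ..#...
....##
...###
....##
...###
...###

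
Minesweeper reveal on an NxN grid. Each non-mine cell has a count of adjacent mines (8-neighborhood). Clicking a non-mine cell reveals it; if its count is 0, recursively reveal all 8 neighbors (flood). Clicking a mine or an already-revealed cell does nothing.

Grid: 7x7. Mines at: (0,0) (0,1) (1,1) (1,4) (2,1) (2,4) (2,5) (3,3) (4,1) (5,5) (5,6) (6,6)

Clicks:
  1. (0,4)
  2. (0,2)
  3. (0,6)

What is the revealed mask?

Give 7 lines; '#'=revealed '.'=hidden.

Answer: ..#.###
.....##
.......
.......
.......
.......
.......

Derivation:
Click 1 (0,4) count=1: revealed 1 new [(0,4)] -> total=1
Click 2 (0,2) count=2: revealed 1 new [(0,2)] -> total=2
Click 3 (0,6) count=0: revealed 4 new [(0,5) (0,6) (1,5) (1,6)] -> total=6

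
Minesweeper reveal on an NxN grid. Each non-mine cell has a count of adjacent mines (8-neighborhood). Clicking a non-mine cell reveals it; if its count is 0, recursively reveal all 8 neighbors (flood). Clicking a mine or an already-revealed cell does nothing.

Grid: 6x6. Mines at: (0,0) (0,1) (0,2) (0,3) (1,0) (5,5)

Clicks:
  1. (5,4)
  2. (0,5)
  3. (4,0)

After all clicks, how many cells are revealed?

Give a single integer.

Answer: 30

Derivation:
Click 1 (5,4) count=1: revealed 1 new [(5,4)] -> total=1
Click 2 (0,5) count=0: revealed 29 new [(0,4) (0,5) (1,1) (1,2) (1,3) (1,4) (1,5) (2,0) (2,1) (2,2) (2,3) (2,4) (2,5) (3,0) (3,1) (3,2) (3,3) (3,4) (3,5) (4,0) (4,1) (4,2) (4,3) (4,4) (4,5) (5,0) (5,1) (5,2) (5,3)] -> total=30
Click 3 (4,0) count=0: revealed 0 new [(none)] -> total=30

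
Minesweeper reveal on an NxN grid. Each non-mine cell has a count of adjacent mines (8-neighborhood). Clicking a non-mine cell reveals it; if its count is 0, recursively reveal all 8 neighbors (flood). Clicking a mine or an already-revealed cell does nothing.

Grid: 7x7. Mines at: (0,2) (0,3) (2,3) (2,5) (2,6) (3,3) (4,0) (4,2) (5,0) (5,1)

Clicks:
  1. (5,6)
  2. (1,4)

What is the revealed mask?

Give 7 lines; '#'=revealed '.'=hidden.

Click 1 (5,6) count=0: revealed 17 new [(3,4) (3,5) (3,6) (4,3) (4,4) (4,5) (4,6) (5,2) (5,3) (5,4) (5,5) (5,6) (6,2) (6,3) (6,4) (6,5) (6,6)] -> total=17
Click 2 (1,4) count=3: revealed 1 new [(1,4)] -> total=18

Answer: .......
....#..
.......
....###
...####
..#####
..#####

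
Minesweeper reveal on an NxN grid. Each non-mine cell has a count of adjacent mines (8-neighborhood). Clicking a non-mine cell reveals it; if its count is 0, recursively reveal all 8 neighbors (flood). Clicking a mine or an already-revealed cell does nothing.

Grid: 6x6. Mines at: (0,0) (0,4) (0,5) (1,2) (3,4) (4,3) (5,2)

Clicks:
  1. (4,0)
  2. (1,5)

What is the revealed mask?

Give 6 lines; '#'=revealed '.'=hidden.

Answer: ......
##...#
###...
###...
###...
##....

Derivation:
Click 1 (4,0) count=0: revealed 13 new [(1,0) (1,1) (2,0) (2,1) (2,2) (3,0) (3,1) (3,2) (4,0) (4,1) (4,2) (5,0) (5,1)] -> total=13
Click 2 (1,5) count=2: revealed 1 new [(1,5)] -> total=14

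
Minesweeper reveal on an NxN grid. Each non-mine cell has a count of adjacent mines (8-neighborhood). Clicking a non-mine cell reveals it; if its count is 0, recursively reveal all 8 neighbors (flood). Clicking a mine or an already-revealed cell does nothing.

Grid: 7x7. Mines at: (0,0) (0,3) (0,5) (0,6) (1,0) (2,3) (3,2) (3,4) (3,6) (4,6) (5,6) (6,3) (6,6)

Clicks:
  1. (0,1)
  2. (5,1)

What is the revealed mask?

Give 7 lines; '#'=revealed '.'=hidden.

Answer: .#.....
.......
##.....
##.....
###....
###....
###....

Derivation:
Click 1 (0,1) count=2: revealed 1 new [(0,1)] -> total=1
Click 2 (5,1) count=0: revealed 13 new [(2,0) (2,1) (3,0) (3,1) (4,0) (4,1) (4,2) (5,0) (5,1) (5,2) (6,0) (6,1) (6,2)] -> total=14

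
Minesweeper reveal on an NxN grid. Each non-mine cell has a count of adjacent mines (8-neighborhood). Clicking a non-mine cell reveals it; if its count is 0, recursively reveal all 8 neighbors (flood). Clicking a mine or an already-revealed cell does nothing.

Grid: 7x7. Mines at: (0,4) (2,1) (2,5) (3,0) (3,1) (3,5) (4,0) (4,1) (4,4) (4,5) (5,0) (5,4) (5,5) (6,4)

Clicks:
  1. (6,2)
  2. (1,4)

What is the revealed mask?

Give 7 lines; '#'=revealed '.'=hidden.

Answer: .......
....#..
.......
.......
.......
.###...
.###...

Derivation:
Click 1 (6,2) count=0: revealed 6 new [(5,1) (5,2) (5,3) (6,1) (6,2) (6,3)] -> total=6
Click 2 (1,4) count=2: revealed 1 new [(1,4)] -> total=7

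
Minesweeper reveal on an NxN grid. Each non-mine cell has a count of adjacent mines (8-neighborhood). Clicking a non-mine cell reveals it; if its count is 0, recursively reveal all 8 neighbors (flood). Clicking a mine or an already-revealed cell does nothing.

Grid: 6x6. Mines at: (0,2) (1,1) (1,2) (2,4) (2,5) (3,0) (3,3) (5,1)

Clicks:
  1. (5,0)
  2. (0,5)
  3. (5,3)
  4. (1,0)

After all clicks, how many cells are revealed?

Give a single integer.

Answer: 18

Derivation:
Click 1 (5,0) count=1: revealed 1 new [(5,0)] -> total=1
Click 2 (0,5) count=0: revealed 6 new [(0,3) (0,4) (0,5) (1,3) (1,4) (1,5)] -> total=7
Click 3 (5,3) count=0: revealed 10 new [(3,4) (3,5) (4,2) (4,3) (4,4) (4,5) (5,2) (5,3) (5,4) (5,5)] -> total=17
Click 4 (1,0) count=1: revealed 1 new [(1,0)] -> total=18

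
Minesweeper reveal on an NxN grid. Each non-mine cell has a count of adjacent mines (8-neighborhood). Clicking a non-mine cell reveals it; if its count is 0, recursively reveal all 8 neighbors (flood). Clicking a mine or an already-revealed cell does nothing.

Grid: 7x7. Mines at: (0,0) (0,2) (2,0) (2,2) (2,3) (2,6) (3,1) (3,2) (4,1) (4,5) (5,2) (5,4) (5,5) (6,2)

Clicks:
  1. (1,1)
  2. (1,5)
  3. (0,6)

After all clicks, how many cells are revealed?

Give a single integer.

Answer: 9

Derivation:
Click 1 (1,1) count=4: revealed 1 new [(1,1)] -> total=1
Click 2 (1,5) count=1: revealed 1 new [(1,5)] -> total=2
Click 3 (0,6) count=0: revealed 7 new [(0,3) (0,4) (0,5) (0,6) (1,3) (1,4) (1,6)] -> total=9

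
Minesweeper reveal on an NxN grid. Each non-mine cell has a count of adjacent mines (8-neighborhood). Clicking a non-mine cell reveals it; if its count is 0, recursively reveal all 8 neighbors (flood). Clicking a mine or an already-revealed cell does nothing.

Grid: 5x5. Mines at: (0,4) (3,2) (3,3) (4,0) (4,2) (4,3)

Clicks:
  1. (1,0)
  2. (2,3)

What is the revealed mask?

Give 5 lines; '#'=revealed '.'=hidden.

Click 1 (1,0) count=0: revealed 14 new [(0,0) (0,1) (0,2) (0,3) (1,0) (1,1) (1,2) (1,3) (2,0) (2,1) (2,2) (2,3) (3,0) (3,1)] -> total=14
Click 2 (2,3) count=2: revealed 0 new [(none)] -> total=14

Answer: ####.
####.
####.
##...
.....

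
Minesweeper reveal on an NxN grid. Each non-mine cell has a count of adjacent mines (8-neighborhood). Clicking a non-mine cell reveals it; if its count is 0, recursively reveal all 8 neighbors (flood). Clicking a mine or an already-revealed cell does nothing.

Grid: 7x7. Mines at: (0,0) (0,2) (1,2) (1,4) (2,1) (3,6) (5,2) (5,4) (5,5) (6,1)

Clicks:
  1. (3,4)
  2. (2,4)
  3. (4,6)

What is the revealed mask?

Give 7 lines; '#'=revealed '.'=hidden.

Answer: .......
.......
..####.
..####.
..#####
.......
.......

Derivation:
Click 1 (3,4) count=0: revealed 12 new [(2,2) (2,3) (2,4) (2,5) (3,2) (3,3) (3,4) (3,5) (4,2) (4,3) (4,4) (4,5)] -> total=12
Click 2 (2,4) count=1: revealed 0 new [(none)] -> total=12
Click 3 (4,6) count=2: revealed 1 new [(4,6)] -> total=13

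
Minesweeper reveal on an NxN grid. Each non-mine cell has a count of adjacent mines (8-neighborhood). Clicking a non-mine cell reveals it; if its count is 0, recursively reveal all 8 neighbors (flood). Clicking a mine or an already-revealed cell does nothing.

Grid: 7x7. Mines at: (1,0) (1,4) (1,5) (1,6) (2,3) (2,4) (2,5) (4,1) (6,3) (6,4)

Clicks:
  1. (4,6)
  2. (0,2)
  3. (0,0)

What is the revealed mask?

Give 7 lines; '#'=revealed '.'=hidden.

Click 1 (4,6) count=0: revealed 17 new [(3,2) (3,3) (3,4) (3,5) (3,6) (4,2) (4,3) (4,4) (4,5) (4,6) (5,2) (5,3) (5,4) (5,5) (5,6) (6,5) (6,6)] -> total=17
Click 2 (0,2) count=0: revealed 6 new [(0,1) (0,2) (0,3) (1,1) (1,2) (1,3)] -> total=23
Click 3 (0,0) count=1: revealed 1 new [(0,0)] -> total=24

Answer: ####...
.###...
.......
..#####
..#####
..#####
.....##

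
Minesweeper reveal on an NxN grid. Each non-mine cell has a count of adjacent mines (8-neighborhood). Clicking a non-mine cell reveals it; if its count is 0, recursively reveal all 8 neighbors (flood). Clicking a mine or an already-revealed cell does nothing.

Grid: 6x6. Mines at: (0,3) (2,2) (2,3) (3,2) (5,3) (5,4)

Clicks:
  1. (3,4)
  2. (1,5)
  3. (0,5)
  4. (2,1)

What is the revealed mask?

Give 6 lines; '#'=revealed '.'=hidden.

Click 1 (3,4) count=1: revealed 1 new [(3,4)] -> total=1
Click 2 (1,5) count=0: revealed 9 new [(0,4) (0,5) (1,4) (1,5) (2,4) (2,5) (3,5) (4,4) (4,5)] -> total=10
Click 3 (0,5) count=0: revealed 0 new [(none)] -> total=10
Click 4 (2,1) count=2: revealed 1 new [(2,1)] -> total=11

Answer: ....##
....##
.#..##
....##
....##
......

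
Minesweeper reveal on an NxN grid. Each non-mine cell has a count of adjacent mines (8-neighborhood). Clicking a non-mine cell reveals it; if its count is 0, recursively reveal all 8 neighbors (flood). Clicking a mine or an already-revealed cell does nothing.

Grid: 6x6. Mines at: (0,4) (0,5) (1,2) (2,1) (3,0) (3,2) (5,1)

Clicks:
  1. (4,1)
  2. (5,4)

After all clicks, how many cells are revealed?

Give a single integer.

Click 1 (4,1) count=3: revealed 1 new [(4,1)] -> total=1
Click 2 (5,4) count=0: revealed 17 new [(1,3) (1,4) (1,5) (2,3) (2,4) (2,5) (3,3) (3,4) (3,5) (4,2) (4,3) (4,4) (4,5) (5,2) (5,3) (5,4) (5,5)] -> total=18

Answer: 18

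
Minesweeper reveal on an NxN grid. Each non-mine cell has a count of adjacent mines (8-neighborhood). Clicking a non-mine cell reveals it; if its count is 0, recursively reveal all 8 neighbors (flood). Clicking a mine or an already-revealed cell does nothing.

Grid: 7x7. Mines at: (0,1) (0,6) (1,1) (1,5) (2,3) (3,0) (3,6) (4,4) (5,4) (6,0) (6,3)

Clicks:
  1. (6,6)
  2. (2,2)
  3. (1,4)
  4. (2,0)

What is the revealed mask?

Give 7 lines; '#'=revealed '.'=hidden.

Answer: .......
....#..
#.#....
.......
.....##
.....##
.....##

Derivation:
Click 1 (6,6) count=0: revealed 6 new [(4,5) (4,6) (5,5) (5,6) (6,5) (6,6)] -> total=6
Click 2 (2,2) count=2: revealed 1 new [(2,2)] -> total=7
Click 3 (1,4) count=2: revealed 1 new [(1,4)] -> total=8
Click 4 (2,0) count=2: revealed 1 new [(2,0)] -> total=9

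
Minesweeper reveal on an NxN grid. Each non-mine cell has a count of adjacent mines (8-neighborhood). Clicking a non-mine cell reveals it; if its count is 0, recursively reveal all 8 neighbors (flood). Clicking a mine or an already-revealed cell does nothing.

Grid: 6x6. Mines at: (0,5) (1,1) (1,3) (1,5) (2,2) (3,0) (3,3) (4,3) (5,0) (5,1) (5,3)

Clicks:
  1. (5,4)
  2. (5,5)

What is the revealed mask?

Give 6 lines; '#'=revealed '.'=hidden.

Click 1 (5,4) count=2: revealed 1 new [(5,4)] -> total=1
Click 2 (5,5) count=0: revealed 7 new [(2,4) (2,5) (3,4) (3,5) (4,4) (4,5) (5,5)] -> total=8

Answer: ......
......
....##
....##
....##
....##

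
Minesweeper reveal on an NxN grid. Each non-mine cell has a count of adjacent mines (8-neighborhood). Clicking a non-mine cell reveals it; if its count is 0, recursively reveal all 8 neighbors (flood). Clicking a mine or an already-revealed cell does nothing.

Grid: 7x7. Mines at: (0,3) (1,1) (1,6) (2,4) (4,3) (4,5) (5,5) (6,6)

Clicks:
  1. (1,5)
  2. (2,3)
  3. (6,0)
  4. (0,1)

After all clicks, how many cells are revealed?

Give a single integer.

Click 1 (1,5) count=2: revealed 1 new [(1,5)] -> total=1
Click 2 (2,3) count=1: revealed 1 new [(2,3)] -> total=2
Click 3 (6,0) count=0: revealed 19 new [(2,0) (2,1) (2,2) (3,0) (3,1) (3,2) (4,0) (4,1) (4,2) (5,0) (5,1) (5,2) (5,3) (5,4) (6,0) (6,1) (6,2) (6,3) (6,4)] -> total=21
Click 4 (0,1) count=1: revealed 1 new [(0,1)] -> total=22

Answer: 22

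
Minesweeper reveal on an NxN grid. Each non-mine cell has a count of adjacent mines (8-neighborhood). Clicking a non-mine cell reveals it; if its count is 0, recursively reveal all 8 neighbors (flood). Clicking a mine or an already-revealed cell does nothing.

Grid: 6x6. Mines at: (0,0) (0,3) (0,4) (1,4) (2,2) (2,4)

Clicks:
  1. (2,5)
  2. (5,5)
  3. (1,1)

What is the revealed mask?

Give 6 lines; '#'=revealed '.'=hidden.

Click 1 (2,5) count=2: revealed 1 new [(2,5)] -> total=1
Click 2 (5,5) count=0: revealed 22 new [(1,0) (1,1) (2,0) (2,1) (3,0) (3,1) (3,2) (3,3) (3,4) (3,5) (4,0) (4,1) (4,2) (4,3) (4,4) (4,5) (5,0) (5,1) (5,2) (5,3) (5,4) (5,5)] -> total=23
Click 3 (1,1) count=2: revealed 0 new [(none)] -> total=23

Answer: ......
##....
##...#
######
######
######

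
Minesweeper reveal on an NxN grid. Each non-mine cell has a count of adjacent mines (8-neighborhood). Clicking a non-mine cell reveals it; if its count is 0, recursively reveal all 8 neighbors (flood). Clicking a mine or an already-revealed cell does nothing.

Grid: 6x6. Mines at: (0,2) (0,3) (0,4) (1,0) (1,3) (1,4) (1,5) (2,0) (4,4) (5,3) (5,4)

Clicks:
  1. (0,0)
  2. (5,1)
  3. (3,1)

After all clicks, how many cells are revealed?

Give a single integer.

Click 1 (0,0) count=1: revealed 1 new [(0,0)] -> total=1
Click 2 (5,1) count=0: revealed 14 new [(2,1) (2,2) (2,3) (3,0) (3,1) (3,2) (3,3) (4,0) (4,1) (4,2) (4,3) (5,0) (5,1) (5,2)] -> total=15
Click 3 (3,1) count=1: revealed 0 new [(none)] -> total=15

Answer: 15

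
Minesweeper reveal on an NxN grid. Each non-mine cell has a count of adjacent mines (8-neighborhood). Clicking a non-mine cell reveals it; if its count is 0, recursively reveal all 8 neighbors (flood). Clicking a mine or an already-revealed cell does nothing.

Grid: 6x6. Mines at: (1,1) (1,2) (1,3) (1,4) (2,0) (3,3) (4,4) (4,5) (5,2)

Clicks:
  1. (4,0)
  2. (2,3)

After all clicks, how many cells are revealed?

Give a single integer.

Click 1 (4,0) count=0: revealed 6 new [(3,0) (3,1) (4,0) (4,1) (5,0) (5,1)] -> total=6
Click 2 (2,3) count=4: revealed 1 new [(2,3)] -> total=7

Answer: 7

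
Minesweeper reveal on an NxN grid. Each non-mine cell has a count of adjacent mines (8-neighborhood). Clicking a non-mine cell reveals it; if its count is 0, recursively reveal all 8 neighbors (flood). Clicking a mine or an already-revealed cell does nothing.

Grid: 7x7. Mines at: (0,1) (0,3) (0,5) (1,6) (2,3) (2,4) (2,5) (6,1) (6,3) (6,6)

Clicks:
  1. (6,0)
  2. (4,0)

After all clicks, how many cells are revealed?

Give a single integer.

Answer: 28

Derivation:
Click 1 (6,0) count=1: revealed 1 new [(6,0)] -> total=1
Click 2 (4,0) count=0: revealed 27 new [(1,0) (1,1) (1,2) (2,0) (2,1) (2,2) (3,0) (3,1) (3,2) (3,3) (3,4) (3,5) (3,6) (4,0) (4,1) (4,2) (4,3) (4,4) (4,5) (4,6) (5,0) (5,1) (5,2) (5,3) (5,4) (5,5) (5,6)] -> total=28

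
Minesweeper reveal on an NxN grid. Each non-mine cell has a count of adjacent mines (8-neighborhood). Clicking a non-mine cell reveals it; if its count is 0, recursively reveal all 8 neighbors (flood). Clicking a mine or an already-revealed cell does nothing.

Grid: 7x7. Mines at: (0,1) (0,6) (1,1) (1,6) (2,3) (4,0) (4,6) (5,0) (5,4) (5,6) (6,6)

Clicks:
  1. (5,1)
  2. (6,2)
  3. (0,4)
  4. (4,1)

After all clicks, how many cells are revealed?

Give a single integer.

Answer: 20

Derivation:
Click 1 (5,1) count=2: revealed 1 new [(5,1)] -> total=1
Click 2 (6,2) count=0: revealed 11 new [(3,1) (3,2) (3,3) (4,1) (4,2) (4,3) (5,2) (5,3) (6,1) (6,2) (6,3)] -> total=12
Click 3 (0,4) count=0: revealed 8 new [(0,2) (0,3) (0,4) (0,5) (1,2) (1,3) (1,4) (1,5)] -> total=20
Click 4 (4,1) count=2: revealed 0 new [(none)] -> total=20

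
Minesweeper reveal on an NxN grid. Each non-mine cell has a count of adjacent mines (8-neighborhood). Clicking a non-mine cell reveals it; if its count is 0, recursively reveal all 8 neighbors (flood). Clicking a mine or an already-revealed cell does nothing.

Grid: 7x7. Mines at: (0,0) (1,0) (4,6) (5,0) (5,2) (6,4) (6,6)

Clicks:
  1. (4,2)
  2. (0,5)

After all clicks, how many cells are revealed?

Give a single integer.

Answer: 35

Derivation:
Click 1 (4,2) count=1: revealed 1 new [(4,2)] -> total=1
Click 2 (0,5) count=0: revealed 34 new [(0,1) (0,2) (0,3) (0,4) (0,5) (0,6) (1,1) (1,2) (1,3) (1,4) (1,5) (1,6) (2,0) (2,1) (2,2) (2,3) (2,4) (2,5) (2,6) (3,0) (3,1) (3,2) (3,3) (3,4) (3,5) (3,6) (4,0) (4,1) (4,3) (4,4) (4,5) (5,3) (5,4) (5,5)] -> total=35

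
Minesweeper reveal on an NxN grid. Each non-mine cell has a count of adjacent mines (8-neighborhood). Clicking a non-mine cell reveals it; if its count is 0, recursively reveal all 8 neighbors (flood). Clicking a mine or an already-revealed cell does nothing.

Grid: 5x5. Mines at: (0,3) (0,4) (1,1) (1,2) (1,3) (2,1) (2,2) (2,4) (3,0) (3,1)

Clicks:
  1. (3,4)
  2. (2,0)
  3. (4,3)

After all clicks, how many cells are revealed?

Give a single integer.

Click 1 (3,4) count=1: revealed 1 new [(3,4)] -> total=1
Click 2 (2,0) count=4: revealed 1 new [(2,0)] -> total=2
Click 3 (4,3) count=0: revealed 5 new [(3,2) (3,3) (4,2) (4,3) (4,4)] -> total=7

Answer: 7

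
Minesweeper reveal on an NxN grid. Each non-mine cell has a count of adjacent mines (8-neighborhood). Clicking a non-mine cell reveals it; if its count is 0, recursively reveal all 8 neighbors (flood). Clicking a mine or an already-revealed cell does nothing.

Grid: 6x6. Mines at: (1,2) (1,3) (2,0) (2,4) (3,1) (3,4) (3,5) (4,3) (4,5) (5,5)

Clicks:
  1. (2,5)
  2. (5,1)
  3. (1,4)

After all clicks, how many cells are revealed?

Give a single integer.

Answer: 8

Derivation:
Click 1 (2,5) count=3: revealed 1 new [(2,5)] -> total=1
Click 2 (5,1) count=0: revealed 6 new [(4,0) (4,1) (4,2) (5,0) (5,1) (5,2)] -> total=7
Click 3 (1,4) count=2: revealed 1 new [(1,4)] -> total=8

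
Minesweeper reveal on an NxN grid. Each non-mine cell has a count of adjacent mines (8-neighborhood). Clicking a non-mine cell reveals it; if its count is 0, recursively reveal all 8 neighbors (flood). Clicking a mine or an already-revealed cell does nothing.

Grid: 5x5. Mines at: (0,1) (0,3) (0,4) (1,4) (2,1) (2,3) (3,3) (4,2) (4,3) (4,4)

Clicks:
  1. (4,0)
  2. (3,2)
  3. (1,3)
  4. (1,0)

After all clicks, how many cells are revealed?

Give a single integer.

Answer: 7

Derivation:
Click 1 (4,0) count=0: revealed 4 new [(3,0) (3,1) (4,0) (4,1)] -> total=4
Click 2 (3,2) count=5: revealed 1 new [(3,2)] -> total=5
Click 3 (1,3) count=4: revealed 1 new [(1,3)] -> total=6
Click 4 (1,0) count=2: revealed 1 new [(1,0)] -> total=7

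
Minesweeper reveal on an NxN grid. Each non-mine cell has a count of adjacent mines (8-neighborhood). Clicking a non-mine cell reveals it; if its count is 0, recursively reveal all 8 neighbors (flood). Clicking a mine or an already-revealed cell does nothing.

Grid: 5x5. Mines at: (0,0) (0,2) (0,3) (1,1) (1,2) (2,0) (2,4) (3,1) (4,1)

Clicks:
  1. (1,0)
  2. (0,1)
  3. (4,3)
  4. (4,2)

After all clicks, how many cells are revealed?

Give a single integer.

Click 1 (1,0) count=3: revealed 1 new [(1,0)] -> total=1
Click 2 (0,1) count=4: revealed 1 new [(0,1)] -> total=2
Click 3 (4,3) count=0: revealed 6 new [(3,2) (3,3) (3,4) (4,2) (4,3) (4,4)] -> total=8
Click 4 (4,2) count=2: revealed 0 new [(none)] -> total=8

Answer: 8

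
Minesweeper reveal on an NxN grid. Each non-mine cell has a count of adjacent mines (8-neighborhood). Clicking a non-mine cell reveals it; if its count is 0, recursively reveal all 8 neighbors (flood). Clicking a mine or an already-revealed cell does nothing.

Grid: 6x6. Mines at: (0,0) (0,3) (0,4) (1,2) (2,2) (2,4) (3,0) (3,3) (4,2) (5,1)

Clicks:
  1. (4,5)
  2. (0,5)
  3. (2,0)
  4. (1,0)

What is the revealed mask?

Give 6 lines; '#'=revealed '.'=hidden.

Click 1 (4,5) count=0: revealed 8 new [(3,4) (3,5) (4,3) (4,4) (4,5) (5,3) (5,4) (5,5)] -> total=8
Click 2 (0,5) count=1: revealed 1 new [(0,5)] -> total=9
Click 3 (2,0) count=1: revealed 1 new [(2,0)] -> total=10
Click 4 (1,0) count=1: revealed 1 new [(1,0)] -> total=11

Answer: .....#
#.....
#.....
....##
...###
...###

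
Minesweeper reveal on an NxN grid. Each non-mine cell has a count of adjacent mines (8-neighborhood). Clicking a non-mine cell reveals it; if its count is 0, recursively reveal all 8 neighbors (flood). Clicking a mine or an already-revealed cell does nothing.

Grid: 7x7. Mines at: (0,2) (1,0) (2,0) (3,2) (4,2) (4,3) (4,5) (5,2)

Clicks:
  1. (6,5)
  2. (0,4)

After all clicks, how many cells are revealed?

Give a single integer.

Answer: 24

Derivation:
Click 1 (6,5) count=0: revealed 8 new [(5,3) (5,4) (5,5) (5,6) (6,3) (6,4) (6,5) (6,6)] -> total=8
Click 2 (0,4) count=0: revealed 16 new [(0,3) (0,4) (0,5) (0,6) (1,3) (1,4) (1,5) (1,6) (2,3) (2,4) (2,5) (2,6) (3,3) (3,4) (3,5) (3,6)] -> total=24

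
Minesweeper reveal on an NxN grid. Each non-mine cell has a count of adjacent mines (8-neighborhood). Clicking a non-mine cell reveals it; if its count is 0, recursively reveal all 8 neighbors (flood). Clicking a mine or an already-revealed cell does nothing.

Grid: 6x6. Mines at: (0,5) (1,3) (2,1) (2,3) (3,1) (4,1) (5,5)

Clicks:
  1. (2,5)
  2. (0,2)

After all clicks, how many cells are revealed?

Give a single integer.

Answer: 9

Derivation:
Click 1 (2,5) count=0: revealed 8 new [(1,4) (1,5) (2,4) (2,5) (3,4) (3,5) (4,4) (4,5)] -> total=8
Click 2 (0,2) count=1: revealed 1 new [(0,2)] -> total=9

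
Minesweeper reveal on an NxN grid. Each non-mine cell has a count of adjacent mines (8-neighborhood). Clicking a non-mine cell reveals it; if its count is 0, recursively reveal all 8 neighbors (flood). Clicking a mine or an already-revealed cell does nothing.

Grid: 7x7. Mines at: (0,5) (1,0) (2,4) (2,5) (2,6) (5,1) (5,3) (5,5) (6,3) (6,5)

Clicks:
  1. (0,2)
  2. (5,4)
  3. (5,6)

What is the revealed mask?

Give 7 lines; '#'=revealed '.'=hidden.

Click 1 (0,2) count=0: revealed 20 new [(0,1) (0,2) (0,3) (0,4) (1,1) (1,2) (1,3) (1,4) (2,0) (2,1) (2,2) (2,3) (3,0) (3,1) (3,2) (3,3) (4,0) (4,1) (4,2) (4,3)] -> total=20
Click 2 (5,4) count=4: revealed 1 new [(5,4)] -> total=21
Click 3 (5,6) count=2: revealed 1 new [(5,6)] -> total=22

Answer: .####..
.####..
####...
####...
####...
....#.#
.......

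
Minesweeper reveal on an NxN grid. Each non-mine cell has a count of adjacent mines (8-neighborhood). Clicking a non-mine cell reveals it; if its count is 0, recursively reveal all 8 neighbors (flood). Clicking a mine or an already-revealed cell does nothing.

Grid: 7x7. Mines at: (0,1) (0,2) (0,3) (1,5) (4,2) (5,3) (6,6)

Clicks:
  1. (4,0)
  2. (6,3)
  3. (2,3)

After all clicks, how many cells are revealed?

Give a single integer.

Answer: 35

Derivation:
Click 1 (4,0) count=0: revealed 34 new [(1,0) (1,1) (1,2) (1,3) (1,4) (2,0) (2,1) (2,2) (2,3) (2,4) (2,5) (2,6) (3,0) (3,1) (3,2) (3,3) (3,4) (3,5) (3,6) (4,0) (4,1) (4,3) (4,4) (4,5) (4,6) (5,0) (5,1) (5,2) (5,4) (5,5) (5,6) (6,0) (6,1) (6,2)] -> total=34
Click 2 (6,3) count=1: revealed 1 new [(6,3)] -> total=35
Click 3 (2,3) count=0: revealed 0 new [(none)] -> total=35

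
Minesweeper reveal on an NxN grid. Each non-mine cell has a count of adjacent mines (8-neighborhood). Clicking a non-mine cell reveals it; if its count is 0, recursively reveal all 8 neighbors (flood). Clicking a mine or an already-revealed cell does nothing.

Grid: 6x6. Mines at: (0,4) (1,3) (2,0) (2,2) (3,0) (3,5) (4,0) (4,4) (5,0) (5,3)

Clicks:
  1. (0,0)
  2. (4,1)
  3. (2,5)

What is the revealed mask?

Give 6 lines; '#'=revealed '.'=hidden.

Answer: ###...
###...
.....#
......
.#....
......

Derivation:
Click 1 (0,0) count=0: revealed 6 new [(0,0) (0,1) (0,2) (1,0) (1,1) (1,2)] -> total=6
Click 2 (4,1) count=3: revealed 1 new [(4,1)] -> total=7
Click 3 (2,5) count=1: revealed 1 new [(2,5)] -> total=8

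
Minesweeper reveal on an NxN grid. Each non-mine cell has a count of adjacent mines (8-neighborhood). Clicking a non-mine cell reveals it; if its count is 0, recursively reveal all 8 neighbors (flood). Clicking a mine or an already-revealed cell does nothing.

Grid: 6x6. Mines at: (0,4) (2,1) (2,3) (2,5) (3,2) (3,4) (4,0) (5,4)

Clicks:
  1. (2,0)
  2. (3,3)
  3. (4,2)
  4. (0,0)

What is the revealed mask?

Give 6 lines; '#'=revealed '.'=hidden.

Answer: ####..
####..
#.....
...#..
..#...
......

Derivation:
Click 1 (2,0) count=1: revealed 1 new [(2,0)] -> total=1
Click 2 (3,3) count=3: revealed 1 new [(3,3)] -> total=2
Click 3 (4,2) count=1: revealed 1 new [(4,2)] -> total=3
Click 4 (0,0) count=0: revealed 8 new [(0,0) (0,1) (0,2) (0,3) (1,0) (1,1) (1,2) (1,3)] -> total=11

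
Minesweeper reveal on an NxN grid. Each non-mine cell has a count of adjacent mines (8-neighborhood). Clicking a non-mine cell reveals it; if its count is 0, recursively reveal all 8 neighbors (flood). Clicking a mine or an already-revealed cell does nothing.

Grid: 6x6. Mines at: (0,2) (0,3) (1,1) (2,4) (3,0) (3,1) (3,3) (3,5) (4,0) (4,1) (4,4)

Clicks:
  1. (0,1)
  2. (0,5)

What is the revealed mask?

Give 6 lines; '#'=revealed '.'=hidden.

Answer: .#..##
....##
......
......
......
......

Derivation:
Click 1 (0,1) count=2: revealed 1 new [(0,1)] -> total=1
Click 2 (0,5) count=0: revealed 4 new [(0,4) (0,5) (1,4) (1,5)] -> total=5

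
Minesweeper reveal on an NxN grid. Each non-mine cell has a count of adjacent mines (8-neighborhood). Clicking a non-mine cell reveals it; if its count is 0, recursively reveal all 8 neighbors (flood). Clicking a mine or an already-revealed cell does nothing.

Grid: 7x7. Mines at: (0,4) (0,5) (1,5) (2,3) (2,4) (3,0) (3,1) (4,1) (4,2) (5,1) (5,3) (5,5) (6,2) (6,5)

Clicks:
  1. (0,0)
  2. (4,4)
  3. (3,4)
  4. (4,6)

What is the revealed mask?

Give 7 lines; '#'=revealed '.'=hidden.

Click 1 (0,0) count=0: revealed 11 new [(0,0) (0,1) (0,2) (0,3) (1,0) (1,1) (1,2) (1,3) (2,0) (2,1) (2,2)] -> total=11
Click 2 (4,4) count=2: revealed 1 new [(4,4)] -> total=12
Click 3 (3,4) count=2: revealed 1 new [(3,4)] -> total=13
Click 4 (4,6) count=1: revealed 1 new [(4,6)] -> total=14

Answer: ####...
####...
###....
....#..
....#.#
.......
.......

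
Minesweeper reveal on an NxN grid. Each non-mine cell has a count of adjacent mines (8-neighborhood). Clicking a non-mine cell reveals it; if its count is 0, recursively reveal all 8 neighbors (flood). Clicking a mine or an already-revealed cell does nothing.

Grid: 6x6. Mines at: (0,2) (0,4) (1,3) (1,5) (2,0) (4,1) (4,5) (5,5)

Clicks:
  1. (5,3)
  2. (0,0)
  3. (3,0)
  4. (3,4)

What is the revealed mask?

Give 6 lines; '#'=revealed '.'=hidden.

Answer: ##....
##....
..###.
#.###.
..###.
..###.

Derivation:
Click 1 (5,3) count=0: revealed 12 new [(2,2) (2,3) (2,4) (3,2) (3,3) (3,4) (4,2) (4,3) (4,4) (5,2) (5,3) (5,4)] -> total=12
Click 2 (0,0) count=0: revealed 4 new [(0,0) (0,1) (1,0) (1,1)] -> total=16
Click 3 (3,0) count=2: revealed 1 new [(3,0)] -> total=17
Click 4 (3,4) count=1: revealed 0 new [(none)] -> total=17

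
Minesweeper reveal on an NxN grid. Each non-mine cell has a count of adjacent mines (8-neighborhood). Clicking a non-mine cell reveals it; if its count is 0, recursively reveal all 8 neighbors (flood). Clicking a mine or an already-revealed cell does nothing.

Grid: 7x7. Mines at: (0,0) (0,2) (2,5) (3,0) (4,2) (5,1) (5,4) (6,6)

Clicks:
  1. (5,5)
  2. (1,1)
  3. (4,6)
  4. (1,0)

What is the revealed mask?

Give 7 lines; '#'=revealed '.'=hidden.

Answer: .......
##.....
.......
.....##
.....##
.....##
.......

Derivation:
Click 1 (5,5) count=2: revealed 1 new [(5,5)] -> total=1
Click 2 (1,1) count=2: revealed 1 new [(1,1)] -> total=2
Click 3 (4,6) count=0: revealed 5 new [(3,5) (3,6) (4,5) (4,6) (5,6)] -> total=7
Click 4 (1,0) count=1: revealed 1 new [(1,0)] -> total=8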